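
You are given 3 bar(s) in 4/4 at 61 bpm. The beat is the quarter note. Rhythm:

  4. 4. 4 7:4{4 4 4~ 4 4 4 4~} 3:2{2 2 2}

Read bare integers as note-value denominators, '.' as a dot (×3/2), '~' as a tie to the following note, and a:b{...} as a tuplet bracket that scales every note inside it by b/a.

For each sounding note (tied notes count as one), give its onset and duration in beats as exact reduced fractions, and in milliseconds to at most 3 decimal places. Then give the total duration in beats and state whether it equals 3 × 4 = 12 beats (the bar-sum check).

1) 0.0ms=0b +1475.41ms=3/2b
2) 1475.41ms=3/2b +1475.41ms=3/2b
3) 2950.82ms=3b +983.607ms=1b
4) 3934.426ms=4b +562.061ms=4/7b
5) 4496.487ms=32/7b +562.061ms=4/7b
6) 5058.548ms=36/7b +1124.122ms=8/7b
7) 6182.67ms=44/7b +562.061ms=4/7b
8) 6744.731ms=48/7b +562.061ms=4/7b
9) 7306.792ms=52/7b +1873.536ms=40/21b
10) 9180.328ms=28/3b +1311.475ms=4/3b
11) 10491.803ms=32/3b +1311.475ms=4/3b
Σ=12b of 12 (61bpm 4/4) — PASS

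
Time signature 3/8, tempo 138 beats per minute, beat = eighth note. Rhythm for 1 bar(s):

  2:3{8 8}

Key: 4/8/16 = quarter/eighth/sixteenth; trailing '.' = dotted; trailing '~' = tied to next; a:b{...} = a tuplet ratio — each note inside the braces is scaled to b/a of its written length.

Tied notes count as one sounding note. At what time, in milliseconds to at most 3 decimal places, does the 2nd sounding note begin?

1. 0.0ms @ 0 + 652.174ms (3/2)
2. 652.174ms @ 3/2 + 652.174ms (3/2)

note 2 onset = 3/2b = 652.174ms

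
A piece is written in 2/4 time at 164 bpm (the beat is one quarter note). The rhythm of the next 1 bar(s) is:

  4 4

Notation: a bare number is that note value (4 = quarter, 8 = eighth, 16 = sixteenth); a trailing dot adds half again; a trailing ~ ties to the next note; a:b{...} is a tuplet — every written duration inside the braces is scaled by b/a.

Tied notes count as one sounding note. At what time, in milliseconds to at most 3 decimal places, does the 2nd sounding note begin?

1. 0.0ms @ 0 + 365.854ms (1)
2. 365.854ms @ 1 + 365.854ms (1)

note 2 onset = 1b = 365.854ms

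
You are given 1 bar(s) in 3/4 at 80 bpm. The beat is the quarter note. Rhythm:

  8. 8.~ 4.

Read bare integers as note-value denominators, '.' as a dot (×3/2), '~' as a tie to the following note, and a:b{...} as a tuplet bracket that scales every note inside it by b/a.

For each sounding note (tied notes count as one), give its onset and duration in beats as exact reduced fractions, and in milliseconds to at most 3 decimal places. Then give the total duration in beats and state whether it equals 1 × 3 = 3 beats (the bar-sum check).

1) 0.0ms=0b +562.5ms=3/4b
2) 562.5ms=3/4b +1687.5ms=9/4b
Σ=3b of 3 (80bpm 3/4) — PASS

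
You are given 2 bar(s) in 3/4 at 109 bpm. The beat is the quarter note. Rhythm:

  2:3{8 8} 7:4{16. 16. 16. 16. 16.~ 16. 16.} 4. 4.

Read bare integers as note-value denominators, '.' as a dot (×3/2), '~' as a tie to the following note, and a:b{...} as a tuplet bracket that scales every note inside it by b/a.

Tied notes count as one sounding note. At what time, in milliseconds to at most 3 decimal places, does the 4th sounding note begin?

1. 0.0ms @ 0 + 412.844ms (3/4)
2. 412.844ms @ 3/4 + 412.844ms (3/4)
3. 825.688ms @ 3/2 + 117.955ms (3/14)
4. 943.644ms @ 12/7 + 117.955ms (3/14)
5. 1061.599ms @ 27/14 + 117.955ms (3/14)
6. 1179.554ms @ 15/7 + 117.955ms (3/14)
7. 1297.51ms @ 33/14 + 235.911ms (3/7)
8. 1533.421ms @ 39/14 + 117.955ms (3/14)
9. 1651.376ms @ 3 + 825.688ms (3/2)
10. 2477.064ms @ 9/2 + 825.688ms (3/2)

note 4 onset = 12/7b = 943.644ms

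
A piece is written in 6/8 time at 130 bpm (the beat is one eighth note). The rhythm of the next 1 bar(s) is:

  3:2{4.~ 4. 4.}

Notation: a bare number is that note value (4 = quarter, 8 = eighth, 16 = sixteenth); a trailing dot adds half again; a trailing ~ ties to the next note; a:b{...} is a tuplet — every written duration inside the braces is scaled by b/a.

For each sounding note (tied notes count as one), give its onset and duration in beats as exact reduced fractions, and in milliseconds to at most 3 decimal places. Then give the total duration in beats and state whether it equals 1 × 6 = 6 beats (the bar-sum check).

1) 0.0ms=0b +1846.154ms=4b
2) 1846.154ms=4b +923.077ms=2b
Σ=6b of 6 (130bpm 6/8) — PASS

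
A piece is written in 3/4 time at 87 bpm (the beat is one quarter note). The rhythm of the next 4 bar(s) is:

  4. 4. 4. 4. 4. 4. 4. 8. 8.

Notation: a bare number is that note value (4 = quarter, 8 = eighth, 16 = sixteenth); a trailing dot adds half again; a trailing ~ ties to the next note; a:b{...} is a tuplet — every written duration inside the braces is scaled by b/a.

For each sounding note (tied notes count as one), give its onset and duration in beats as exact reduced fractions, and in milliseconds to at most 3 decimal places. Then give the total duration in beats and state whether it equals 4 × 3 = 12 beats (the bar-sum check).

1) 0.0ms=0b +1034.483ms=3/2b
2) 1034.483ms=3/2b +1034.483ms=3/2b
3) 2068.966ms=3b +1034.483ms=3/2b
4) 3103.448ms=9/2b +1034.483ms=3/2b
5) 4137.931ms=6b +1034.483ms=3/2b
6) 5172.414ms=15/2b +1034.483ms=3/2b
7) 6206.897ms=9b +1034.483ms=3/2b
8) 7241.379ms=21/2b +517.241ms=3/4b
9) 7758.621ms=45/4b +517.241ms=3/4b
Σ=12b of 12 (87bpm 3/4) — PASS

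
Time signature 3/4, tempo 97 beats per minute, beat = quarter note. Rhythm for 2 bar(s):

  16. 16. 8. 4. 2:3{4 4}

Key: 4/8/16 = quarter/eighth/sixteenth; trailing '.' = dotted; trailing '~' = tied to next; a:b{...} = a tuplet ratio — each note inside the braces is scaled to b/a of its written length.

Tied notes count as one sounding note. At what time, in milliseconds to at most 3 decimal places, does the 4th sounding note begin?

1. 0.0ms @ 0 + 231.959ms (3/8)
2. 231.959ms @ 3/8 + 231.959ms (3/8)
3. 463.918ms @ 3/4 + 463.918ms (3/4)
4. 927.835ms @ 3/2 + 927.835ms (3/2)
5. 1855.67ms @ 3 + 927.835ms (3/2)
6. 2783.505ms @ 9/2 + 927.835ms (3/2)

note 4 onset = 3/2b = 927.835ms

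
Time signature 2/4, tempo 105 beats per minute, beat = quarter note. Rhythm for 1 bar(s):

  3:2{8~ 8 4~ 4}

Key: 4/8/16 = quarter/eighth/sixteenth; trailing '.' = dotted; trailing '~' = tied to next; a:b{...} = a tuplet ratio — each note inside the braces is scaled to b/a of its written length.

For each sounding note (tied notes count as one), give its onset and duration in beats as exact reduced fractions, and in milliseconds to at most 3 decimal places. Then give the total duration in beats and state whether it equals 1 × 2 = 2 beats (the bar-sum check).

1) 0.0ms=0b +380.952ms=2/3b
2) 380.952ms=2/3b +761.905ms=4/3b
Σ=2b of 2 (105bpm 2/4) — PASS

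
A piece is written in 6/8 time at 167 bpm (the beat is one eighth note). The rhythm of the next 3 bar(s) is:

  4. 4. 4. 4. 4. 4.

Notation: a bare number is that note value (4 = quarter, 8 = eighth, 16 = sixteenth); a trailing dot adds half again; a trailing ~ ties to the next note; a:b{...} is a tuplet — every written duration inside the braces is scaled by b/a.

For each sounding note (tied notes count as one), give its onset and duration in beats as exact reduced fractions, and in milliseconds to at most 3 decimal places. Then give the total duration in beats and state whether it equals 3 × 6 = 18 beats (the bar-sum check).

1) 0.0ms=0b +1077.844ms=3b
2) 1077.844ms=3b +1077.844ms=3b
3) 2155.689ms=6b +1077.844ms=3b
4) 3233.533ms=9b +1077.844ms=3b
5) 4311.377ms=12b +1077.844ms=3b
6) 5389.222ms=15b +1077.844ms=3b
Σ=18b of 18 (167bpm 6/8) — PASS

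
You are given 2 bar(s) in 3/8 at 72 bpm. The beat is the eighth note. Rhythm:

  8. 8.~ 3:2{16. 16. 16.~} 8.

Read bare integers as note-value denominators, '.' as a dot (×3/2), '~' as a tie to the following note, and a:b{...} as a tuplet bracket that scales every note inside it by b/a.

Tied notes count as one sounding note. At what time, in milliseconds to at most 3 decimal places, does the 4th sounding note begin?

1. 0.0ms @ 0 + 1250.0ms (3/2)
2. 1250.0ms @ 3/2 + 1666.667ms (2)
3. 2916.667ms @ 7/2 + 416.667ms (1/2)
4. 3333.333ms @ 4 + 1666.667ms (2)

note 4 onset = 4b = 3333.333ms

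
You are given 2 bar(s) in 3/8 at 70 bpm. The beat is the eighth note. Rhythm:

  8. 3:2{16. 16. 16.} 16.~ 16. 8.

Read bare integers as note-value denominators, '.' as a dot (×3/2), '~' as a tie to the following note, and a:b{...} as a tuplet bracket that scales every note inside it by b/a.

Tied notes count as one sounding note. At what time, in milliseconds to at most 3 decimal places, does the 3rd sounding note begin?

1. 0.0ms @ 0 + 1285.714ms (3/2)
2. 1285.714ms @ 3/2 + 428.571ms (1/2)
3. 1714.286ms @ 2 + 428.571ms (1/2)
4. 2142.857ms @ 5/2 + 428.571ms (1/2)
5. 2571.429ms @ 3 + 1285.714ms (3/2)
6. 3857.143ms @ 9/2 + 1285.714ms (3/2)

note 3 onset = 2b = 1714.286ms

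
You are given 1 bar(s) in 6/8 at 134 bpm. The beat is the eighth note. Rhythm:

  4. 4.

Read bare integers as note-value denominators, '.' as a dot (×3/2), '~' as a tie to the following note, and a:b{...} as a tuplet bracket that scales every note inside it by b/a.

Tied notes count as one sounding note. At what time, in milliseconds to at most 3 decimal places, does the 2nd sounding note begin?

note 2 onset = 3b = 1343.284ms

1. 0.0ms @ 0 + 1343.284ms (3)
2. 1343.284ms @ 3 + 1343.284ms (3)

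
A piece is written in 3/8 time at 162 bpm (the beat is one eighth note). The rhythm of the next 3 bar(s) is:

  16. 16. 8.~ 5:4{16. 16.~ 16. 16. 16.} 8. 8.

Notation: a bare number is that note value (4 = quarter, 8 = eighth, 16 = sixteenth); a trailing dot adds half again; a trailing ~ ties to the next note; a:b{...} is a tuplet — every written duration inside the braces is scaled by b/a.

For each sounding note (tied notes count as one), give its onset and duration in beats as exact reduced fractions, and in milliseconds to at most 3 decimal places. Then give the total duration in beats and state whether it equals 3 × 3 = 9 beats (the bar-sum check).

1) 0.0ms=0b +277.778ms=3/4b
2) 277.778ms=3/4b +277.778ms=3/4b
3) 555.556ms=3/2b +777.778ms=21/10b
4) 1333.333ms=18/5b +444.444ms=6/5b
5) 1777.778ms=24/5b +222.222ms=3/5b
6) 2000.0ms=27/5b +222.222ms=3/5b
7) 2222.222ms=6b +555.556ms=3/2b
8) 2777.778ms=15/2b +555.556ms=3/2b
Σ=9b of 9 (162bpm 3/8) — PASS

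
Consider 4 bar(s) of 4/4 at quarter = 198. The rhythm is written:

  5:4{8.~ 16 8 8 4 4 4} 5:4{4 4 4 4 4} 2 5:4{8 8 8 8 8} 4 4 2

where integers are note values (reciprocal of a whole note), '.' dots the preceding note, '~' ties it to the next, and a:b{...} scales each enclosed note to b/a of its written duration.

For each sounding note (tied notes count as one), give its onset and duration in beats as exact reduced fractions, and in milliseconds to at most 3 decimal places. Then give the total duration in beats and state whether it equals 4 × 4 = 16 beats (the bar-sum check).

1) 0.0ms=0b +242.424ms=4/5b
2) 242.424ms=4/5b +121.212ms=2/5b
3) 363.636ms=6/5b +121.212ms=2/5b
4) 484.848ms=8/5b +242.424ms=4/5b
5) 727.273ms=12/5b +242.424ms=4/5b
6) 969.697ms=16/5b +242.424ms=4/5b
7) 1212.121ms=4b +242.424ms=4/5b
8) 1454.545ms=24/5b +242.424ms=4/5b
9) 1696.97ms=28/5b +242.424ms=4/5b
10) 1939.394ms=32/5b +242.424ms=4/5b
11) 2181.818ms=36/5b +242.424ms=4/5b
12) 2424.242ms=8b +606.061ms=2b
13) 3030.303ms=10b +121.212ms=2/5b
14) 3151.515ms=52/5b +121.212ms=2/5b
15) 3272.727ms=54/5b +121.212ms=2/5b
16) 3393.939ms=56/5b +121.212ms=2/5b
17) 3515.152ms=58/5b +121.212ms=2/5b
18) 3636.364ms=12b +303.03ms=1b
19) 3939.394ms=13b +303.03ms=1b
20) 4242.424ms=14b +606.061ms=2b
Σ=16b of 16 (198bpm 4/4) — PASS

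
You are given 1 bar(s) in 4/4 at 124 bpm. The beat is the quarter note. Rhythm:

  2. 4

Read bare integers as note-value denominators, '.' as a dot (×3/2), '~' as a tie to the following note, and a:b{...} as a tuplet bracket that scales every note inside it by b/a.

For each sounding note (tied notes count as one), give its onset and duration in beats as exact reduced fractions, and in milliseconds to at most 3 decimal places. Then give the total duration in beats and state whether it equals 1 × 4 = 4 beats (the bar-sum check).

1) 0.0ms=0b +1451.613ms=3b
2) 1451.613ms=3b +483.871ms=1b
Σ=4b of 4 (124bpm 4/4) — PASS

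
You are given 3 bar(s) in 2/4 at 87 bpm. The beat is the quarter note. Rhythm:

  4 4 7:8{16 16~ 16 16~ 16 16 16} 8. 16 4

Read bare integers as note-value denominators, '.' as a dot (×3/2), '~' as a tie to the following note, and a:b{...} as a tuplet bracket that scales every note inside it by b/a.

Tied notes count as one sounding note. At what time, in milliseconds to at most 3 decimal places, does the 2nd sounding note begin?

note 2 onset = 1b = 689.655ms

1. 0.0ms @ 0 + 689.655ms (1)
2. 689.655ms @ 1 + 689.655ms (1)
3. 1379.31ms @ 2 + 197.044ms (2/7)
4. 1576.355ms @ 16/7 + 394.089ms (4/7)
5. 1970.443ms @ 20/7 + 394.089ms (4/7)
6. 2364.532ms @ 24/7 + 197.044ms (2/7)
7. 2561.576ms @ 26/7 + 197.044ms (2/7)
8. 2758.621ms @ 4 + 517.241ms (3/4)
9. 3275.862ms @ 19/4 + 172.414ms (1/4)
10. 3448.276ms @ 5 + 689.655ms (1)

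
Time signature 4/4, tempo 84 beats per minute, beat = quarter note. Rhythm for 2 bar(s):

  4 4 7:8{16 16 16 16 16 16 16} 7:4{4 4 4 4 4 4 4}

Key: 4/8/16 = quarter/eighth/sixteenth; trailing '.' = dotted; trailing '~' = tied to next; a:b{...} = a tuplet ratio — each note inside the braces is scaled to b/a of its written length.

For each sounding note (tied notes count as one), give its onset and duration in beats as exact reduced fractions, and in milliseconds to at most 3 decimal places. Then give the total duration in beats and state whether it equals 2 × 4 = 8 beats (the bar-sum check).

1) 0.0ms=0b +714.286ms=1b
2) 714.286ms=1b +714.286ms=1b
3) 1428.571ms=2b +204.082ms=2/7b
4) 1632.653ms=16/7b +204.082ms=2/7b
5) 1836.735ms=18/7b +204.082ms=2/7b
6) 2040.816ms=20/7b +204.082ms=2/7b
7) 2244.898ms=22/7b +204.082ms=2/7b
8) 2448.98ms=24/7b +204.082ms=2/7b
9) 2653.061ms=26/7b +204.082ms=2/7b
10) 2857.143ms=4b +408.163ms=4/7b
11) 3265.306ms=32/7b +408.163ms=4/7b
12) 3673.469ms=36/7b +408.163ms=4/7b
13) 4081.633ms=40/7b +408.163ms=4/7b
14) 4489.796ms=44/7b +408.163ms=4/7b
15) 4897.959ms=48/7b +408.163ms=4/7b
16) 5306.122ms=52/7b +408.163ms=4/7b
Σ=8b of 8 (84bpm 4/4) — PASS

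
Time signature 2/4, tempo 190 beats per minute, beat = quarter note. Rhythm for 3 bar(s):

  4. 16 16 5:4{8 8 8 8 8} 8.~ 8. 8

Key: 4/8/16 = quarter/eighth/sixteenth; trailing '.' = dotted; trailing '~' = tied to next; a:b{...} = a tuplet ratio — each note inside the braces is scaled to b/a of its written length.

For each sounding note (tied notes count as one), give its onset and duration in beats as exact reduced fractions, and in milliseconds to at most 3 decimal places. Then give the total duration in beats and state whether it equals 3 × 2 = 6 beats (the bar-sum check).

1) 0.0ms=0b +473.684ms=3/2b
2) 473.684ms=3/2b +78.947ms=1/4b
3) 552.632ms=7/4b +78.947ms=1/4b
4) 631.579ms=2b +126.316ms=2/5b
5) 757.895ms=12/5b +126.316ms=2/5b
6) 884.211ms=14/5b +126.316ms=2/5b
7) 1010.526ms=16/5b +126.316ms=2/5b
8) 1136.842ms=18/5b +126.316ms=2/5b
9) 1263.158ms=4b +473.684ms=3/2b
10) 1736.842ms=11/2b +157.895ms=1/2b
Σ=6b of 6 (190bpm 2/4) — PASS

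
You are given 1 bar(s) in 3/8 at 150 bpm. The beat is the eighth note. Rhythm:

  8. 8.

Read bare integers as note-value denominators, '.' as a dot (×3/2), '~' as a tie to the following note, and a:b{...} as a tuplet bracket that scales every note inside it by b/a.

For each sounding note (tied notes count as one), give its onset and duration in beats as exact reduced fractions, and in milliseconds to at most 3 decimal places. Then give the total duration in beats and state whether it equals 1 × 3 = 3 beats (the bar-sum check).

1) 0.0ms=0b +600.0ms=3/2b
2) 600.0ms=3/2b +600.0ms=3/2b
Σ=3b of 3 (150bpm 3/8) — PASS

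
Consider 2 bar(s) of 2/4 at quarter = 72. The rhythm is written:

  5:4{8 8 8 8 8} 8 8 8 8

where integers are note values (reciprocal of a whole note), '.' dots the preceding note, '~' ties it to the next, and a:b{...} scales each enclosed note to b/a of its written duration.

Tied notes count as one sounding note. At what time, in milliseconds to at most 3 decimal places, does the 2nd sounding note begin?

1. 0.0ms @ 0 + 333.333ms (2/5)
2. 333.333ms @ 2/5 + 333.333ms (2/5)
3. 666.667ms @ 4/5 + 333.333ms (2/5)
4. 1000.0ms @ 6/5 + 333.333ms (2/5)
5. 1333.333ms @ 8/5 + 333.333ms (2/5)
6. 1666.667ms @ 2 + 416.667ms (1/2)
7. 2083.333ms @ 5/2 + 416.667ms (1/2)
8. 2500.0ms @ 3 + 416.667ms (1/2)
9. 2916.667ms @ 7/2 + 416.667ms (1/2)

note 2 onset = 2/5b = 333.333ms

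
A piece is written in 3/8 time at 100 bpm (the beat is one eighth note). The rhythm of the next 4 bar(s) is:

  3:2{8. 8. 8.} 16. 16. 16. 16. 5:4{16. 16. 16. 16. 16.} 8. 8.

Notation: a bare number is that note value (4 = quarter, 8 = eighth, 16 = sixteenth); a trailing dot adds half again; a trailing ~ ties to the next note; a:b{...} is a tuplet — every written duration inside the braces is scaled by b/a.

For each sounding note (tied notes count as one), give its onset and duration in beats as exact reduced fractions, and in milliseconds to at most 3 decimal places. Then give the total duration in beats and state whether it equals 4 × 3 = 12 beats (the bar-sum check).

1) 0.0ms=0b +600.0ms=1b
2) 600.0ms=1b +600.0ms=1b
3) 1200.0ms=2b +600.0ms=1b
4) 1800.0ms=3b +450.0ms=3/4b
5) 2250.0ms=15/4b +450.0ms=3/4b
6) 2700.0ms=9/2b +450.0ms=3/4b
7) 3150.0ms=21/4b +450.0ms=3/4b
8) 3600.0ms=6b +360.0ms=3/5b
9) 3960.0ms=33/5b +360.0ms=3/5b
10) 4320.0ms=36/5b +360.0ms=3/5b
11) 4680.0ms=39/5b +360.0ms=3/5b
12) 5040.0ms=42/5b +360.0ms=3/5b
13) 5400.0ms=9b +900.0ms=3/2b
14) 6300.0ms=21/2b +900.0ms=3/2b
Σ=12b of 12 (100bpm 3/8) — PASS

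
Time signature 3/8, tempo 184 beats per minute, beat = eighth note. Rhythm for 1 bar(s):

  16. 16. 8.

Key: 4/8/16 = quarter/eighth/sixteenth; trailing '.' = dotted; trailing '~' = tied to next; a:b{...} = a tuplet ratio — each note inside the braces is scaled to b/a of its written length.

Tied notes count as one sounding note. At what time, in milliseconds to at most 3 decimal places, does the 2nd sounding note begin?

1. 0.0ms @ 0 + 244.565ms (3/4)
2. 244.565ms @ 3/4 + 244.565ms (3/4)
3. 489.13ms @ 3/2 + 489.13ms (3/2)

note 2 onset = 3/4b = 244.565ms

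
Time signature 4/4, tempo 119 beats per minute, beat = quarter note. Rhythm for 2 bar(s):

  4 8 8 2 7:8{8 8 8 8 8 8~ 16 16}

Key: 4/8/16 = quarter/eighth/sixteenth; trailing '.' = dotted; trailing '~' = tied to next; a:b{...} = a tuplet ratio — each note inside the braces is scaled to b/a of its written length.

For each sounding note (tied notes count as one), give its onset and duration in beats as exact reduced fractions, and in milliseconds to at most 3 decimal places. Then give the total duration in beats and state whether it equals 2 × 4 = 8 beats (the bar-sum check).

1) 0.0ms=0b +504.202ms=1b
2) 504.202ms=1b +252.101ms=1/2b
3) 756.303ms=3/2b +252.101ms=1/2b
4) 1008.403ms=2b +1008.403ms=2b
5) 2016.807ms=4b +288.115ms=4/7b
6) 2304.922ms=32/7b +288.115ms=4/7b
7) 2593.037ms=36/7b +288.115ms=4/7b
8) 2881.152ms=40/7b +288.115ms=4/7b
9) 3169.268ms=44/7b +288.115ms=4/7b
10) 3457.383ms=48/7b +432.173ms=6/7b
11) 3889.556ms=54/7b +144.058ms=2/7b
Σ=8b of 8 (119bpm 4/4) — PASS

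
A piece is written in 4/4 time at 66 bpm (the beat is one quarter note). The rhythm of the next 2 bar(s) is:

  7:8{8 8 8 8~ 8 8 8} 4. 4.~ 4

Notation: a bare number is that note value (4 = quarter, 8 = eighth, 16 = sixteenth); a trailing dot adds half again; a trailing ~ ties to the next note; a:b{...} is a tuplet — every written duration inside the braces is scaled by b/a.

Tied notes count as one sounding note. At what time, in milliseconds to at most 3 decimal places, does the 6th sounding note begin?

1. 0.0ms @ 0 + 519.481ms (4/7)
2. 519.481ms @ 4/7 + 519.481ms (4/7)
3. 1038.961ms @ 8/7 + 519.481ms (4/7)
4. 1558.442ms @ 12/7 + 1038.961ms (8/7)
5. 2597.403ms @ 20/7 + 519.481ms (4/7)
6. 3116.883ms @ 24/7 + 519.481ms (4/7)
7. 3636.364ms @ 4 + 1363.636ms (3/2)
8. 5000.0ms @ 11/2 + 2272.727ms (5/2)

note 6 onset = 24/7b = 3116.883ms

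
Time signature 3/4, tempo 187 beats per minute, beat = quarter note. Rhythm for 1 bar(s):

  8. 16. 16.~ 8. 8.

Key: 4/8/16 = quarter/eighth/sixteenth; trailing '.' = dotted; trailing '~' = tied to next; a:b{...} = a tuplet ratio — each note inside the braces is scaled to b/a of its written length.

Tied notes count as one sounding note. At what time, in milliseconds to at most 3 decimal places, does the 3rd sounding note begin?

1. 0.0ms @ 0 + 240.642ms (3/4)
2. 240.642ms @ 3/4 + 120.321ms (3/8)
3. 360.963ms @ 9/8 + 360.963ms (9/8)
4. 721.925ms @ 9/4 + 240.642ms (3/4)

note 3 onset = 9/8b = 360.963ms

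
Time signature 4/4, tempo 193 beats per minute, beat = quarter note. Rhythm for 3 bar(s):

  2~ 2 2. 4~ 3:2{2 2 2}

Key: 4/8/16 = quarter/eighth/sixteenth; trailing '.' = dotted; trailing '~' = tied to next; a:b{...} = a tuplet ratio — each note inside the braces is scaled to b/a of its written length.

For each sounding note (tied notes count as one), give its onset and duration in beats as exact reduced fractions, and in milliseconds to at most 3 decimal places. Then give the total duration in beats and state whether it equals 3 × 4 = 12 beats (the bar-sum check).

1) 0.0ms=0b +1243.523ms=4b
2) 1243.523ms=4b +932.642ms=3b
3) 2176.166ms=7b +725.389ms=7/3b
4) 2901.554ms=28/3b +414.508ms=4/3b
5) 3316.062ms=32/3b +414.508ms=4/3b
Σ=12b of 12 (193bpm 4/4) — PASS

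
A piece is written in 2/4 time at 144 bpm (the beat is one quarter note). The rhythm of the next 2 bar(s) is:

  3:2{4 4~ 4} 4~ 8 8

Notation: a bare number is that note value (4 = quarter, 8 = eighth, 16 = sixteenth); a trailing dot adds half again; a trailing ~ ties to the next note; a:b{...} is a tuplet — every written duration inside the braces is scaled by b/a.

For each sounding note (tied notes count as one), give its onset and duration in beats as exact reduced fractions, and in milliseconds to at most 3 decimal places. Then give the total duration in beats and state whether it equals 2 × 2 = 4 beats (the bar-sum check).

1) 0.0ms=0b +277.778ms=2/3b
2) 277.778ms=2/3b +555.556ms=4/3b
3) 833.333ms=2b +625.0ms=3/2b
4) 1458.333ms=7/2b +208.333ms=1/2b
Σ=4b of 4 (144bpm 2/4) — PASS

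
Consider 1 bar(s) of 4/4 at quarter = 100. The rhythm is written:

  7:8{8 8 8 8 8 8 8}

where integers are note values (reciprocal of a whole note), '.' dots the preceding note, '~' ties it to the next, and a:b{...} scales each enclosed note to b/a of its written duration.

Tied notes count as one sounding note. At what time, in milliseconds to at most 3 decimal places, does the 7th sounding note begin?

note 7 onset = 24/7b = 2057.143ms

1. 0.0ms @ 0 + 342.857ms (4/7)
2. 342.857ms @ 4/7 + 342.857ms (4/7)
3. 685.714ms @ 8/7 + 342.857ms (4/7)
4. 1028.571ms @ 12/7 + 342.857ms (4/7)
5. 1371.429ms @ 16/7 + 342.857ms (4/7)
6. 1714.286ms @ 20/7 + 342.857ms (4/7)
7. 2057.143ms @ 24/7 + 342.857ms (4/7)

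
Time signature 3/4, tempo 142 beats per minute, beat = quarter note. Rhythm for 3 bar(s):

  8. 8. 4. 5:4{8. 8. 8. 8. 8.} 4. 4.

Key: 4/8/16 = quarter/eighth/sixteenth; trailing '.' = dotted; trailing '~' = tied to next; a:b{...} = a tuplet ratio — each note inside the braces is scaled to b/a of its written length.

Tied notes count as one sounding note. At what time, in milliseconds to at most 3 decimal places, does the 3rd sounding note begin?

1. 0.0ms @ 0 + 316.901ms (3/4)
2. 316.901ms @ 3/4 + 316.901ms (3/4)
3. 633.803ms @ 3/2 + 633.803ms (3/2)
4. 1267.606ms @ 3 + 253.521ms (3/5)
5. 1521.127ms @ 18/5 + 253.521ms (3/5)
6. 1774.648ms @ 21/5 + 253.521ms (3/5)
7. 2028.169ms @ 24/5 + 253.521ms (3/5)
8. 2281.69ms @ 27/5 + 253.521ms (3/5)
9. 2535.211ms @ 6 + 633.803ms (3/2)
10. 3169.014ms @ 15/2 + 633.803ms (3/2)

note 3 onset = 3/2b = 633.803ms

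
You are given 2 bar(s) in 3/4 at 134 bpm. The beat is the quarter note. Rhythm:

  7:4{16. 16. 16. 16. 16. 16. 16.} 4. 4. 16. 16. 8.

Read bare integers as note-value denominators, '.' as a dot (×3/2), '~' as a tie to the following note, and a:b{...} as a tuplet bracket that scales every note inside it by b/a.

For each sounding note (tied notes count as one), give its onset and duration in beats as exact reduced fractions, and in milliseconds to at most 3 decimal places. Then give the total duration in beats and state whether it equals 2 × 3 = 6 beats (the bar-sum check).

1) 0.0ms=0b +95.949ms=3/14b
2) 95.949ms=3/14b +95.949ms=3/14b
3) 191.898ms=3/7b +95.949ms=3/14b
4) 287.846ms=9/14b +95.949ms=3/14b
5) 383.795ms=6/7b +95.949ms=3/14b
6) 479.744ms=15/14b +95.949ms=3/14b
7) 575.693ms=9/7b +95.949ms=3/14b
8) 671.642ms=3/2b +671.642ms=3/2b
9) 1343.284ms=3b +671.642ms=3/2b
10) 2014.925ms=9/2b +167.91ms=3/8b
11) 2182.836ms=39/8b +167.91ms=3/8b
12) 2350.746ms=21/4b +335.821ms=3/4b
Σ=6b of 6 (134bpm 3/4) — PASS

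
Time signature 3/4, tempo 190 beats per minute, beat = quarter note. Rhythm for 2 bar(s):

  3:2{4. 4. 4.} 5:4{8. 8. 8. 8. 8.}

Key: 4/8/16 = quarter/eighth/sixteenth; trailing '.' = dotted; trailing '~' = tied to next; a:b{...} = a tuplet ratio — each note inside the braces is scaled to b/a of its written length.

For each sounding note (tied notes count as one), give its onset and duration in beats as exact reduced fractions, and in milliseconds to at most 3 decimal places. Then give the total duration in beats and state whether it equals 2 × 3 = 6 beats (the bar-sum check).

1) 0.0ms=0b +315.789ms=1b
2) 315.789ms=1b +315.789ms=1b
3) 631.579ms=2b +315.789ms=1b
4) 947.368ms=3b +189.474ms=3/5b
5) 1136.842ms=18/5b +189.474ms=3/5b
6) 1326.316ms=21/5b +189.474ms=3/5b
7) 1515.789ms=24/5b +189.474ms=3/5b
8) 1705.263ms=27/5b +189.474ms=3/5b
Σ=6b of 6 (190bpm 3/4) — PASS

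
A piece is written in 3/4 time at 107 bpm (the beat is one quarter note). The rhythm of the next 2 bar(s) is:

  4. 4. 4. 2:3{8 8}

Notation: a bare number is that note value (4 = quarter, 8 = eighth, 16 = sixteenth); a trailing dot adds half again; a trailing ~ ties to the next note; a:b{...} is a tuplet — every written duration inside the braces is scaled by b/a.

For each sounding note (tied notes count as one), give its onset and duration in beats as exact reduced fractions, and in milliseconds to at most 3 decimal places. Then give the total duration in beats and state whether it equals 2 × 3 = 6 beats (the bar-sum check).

1) 0.0ms=0b +841.121ms=3/2b
2) 841.121ms=3/2b +841.121ms=3/2b
3) 1682.243ms=3b +841.121ms=3/2b
4) 2523.364ms=9/2b +420.561ms=3/4b
5) 2943.925ms=21/4b +420.561ms=3/4b
Σ=6b of 6 (107bpm 3/4) — PASS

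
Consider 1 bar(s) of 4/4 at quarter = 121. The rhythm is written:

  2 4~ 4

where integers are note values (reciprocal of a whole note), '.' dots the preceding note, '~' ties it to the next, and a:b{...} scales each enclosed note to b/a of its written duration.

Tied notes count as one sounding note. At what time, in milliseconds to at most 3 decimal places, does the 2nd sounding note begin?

1. 0.0ms @ 0 + 991.736ms (2)
2. 991.736ms @ 2 + 991.736ms (2)

note 2 onset = 2b = 991.736ms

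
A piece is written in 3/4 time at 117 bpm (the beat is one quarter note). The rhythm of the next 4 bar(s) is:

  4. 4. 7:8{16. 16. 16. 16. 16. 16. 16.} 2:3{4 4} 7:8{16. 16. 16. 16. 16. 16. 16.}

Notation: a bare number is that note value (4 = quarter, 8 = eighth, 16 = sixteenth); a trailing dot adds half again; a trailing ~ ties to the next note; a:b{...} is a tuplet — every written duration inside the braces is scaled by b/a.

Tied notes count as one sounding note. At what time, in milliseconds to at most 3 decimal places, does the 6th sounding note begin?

1. 0.0ms @ 0 + 769.231ms (3/2)
2. 769.231ms @ 3/2 + 769.231ms (3/2)
3. 1538.462ms @ 3 + 219.78ms (3/7)
4. 1758.242ms @ 24/7 + 219.78ms (3/7)
5. 1978.022ms @ 27/7 + 219.78ms (3/7)
6. 2197.802ms @ 30/7 + 219.78ms (3/7)
7. 2417.582ms @ 33/7 + 219.78ms (3/7)
8. 2637.363ms @ 36/7 + 219.78ms (3/7)
9. 2857.143ms @ 39/7 + 219.78ms (3/7)
10. 3076.923ms @ 6 + 769.231ms (3/2)
11. 3846.154ms @ 15/2 + 769.231ms (3/2)
12. 4615.385ms @ 9 + 219.78ms (3/7)
13. 4835.165ms @ 66/7 + 219.78ms (3/7)
14. 5054.945ms @ 69/7 + 219.78ms (3/7)
15. 5274.725ms @ 72/7 + 219.78ms (3/7)
16. 5494.505ms @ 75/7 + 219.78ms (3/7)
17. 5714.286ms @ 78/7 + 219.78ms (3/7)
18. 5934.066ms @ 81/7 + 219.78ms (3/7)

note 6 onset = 30/7b = 2197.802ms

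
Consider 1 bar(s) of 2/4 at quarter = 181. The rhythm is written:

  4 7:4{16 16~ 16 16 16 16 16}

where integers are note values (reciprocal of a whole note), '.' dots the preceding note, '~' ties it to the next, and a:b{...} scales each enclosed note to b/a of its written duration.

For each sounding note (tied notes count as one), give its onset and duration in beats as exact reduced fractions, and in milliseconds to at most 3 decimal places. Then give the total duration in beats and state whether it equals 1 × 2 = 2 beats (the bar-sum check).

1) 0.0ms=0b +331.492ms=1b
2) 331.492ms=1b +47.356ms=1/7b
3) 378.848ms=8/7b +94.712ms=2/7b
4) 473.56ms=10/7b +47.356ms=1/7b
5) 520.916ms=11/7b +47.356ms=1/7b
6) 568.272ms=12/7b +47.356ms=1/7b
7) 615.627ms=13/7b +47.356ms=1/7b
Σ=2b of 2 (181bpm 2/4) — PASS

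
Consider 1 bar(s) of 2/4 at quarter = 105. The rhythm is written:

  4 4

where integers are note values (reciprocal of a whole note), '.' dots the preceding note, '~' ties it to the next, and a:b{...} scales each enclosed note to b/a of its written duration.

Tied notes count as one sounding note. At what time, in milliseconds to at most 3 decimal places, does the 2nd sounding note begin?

note 2 onset = 1b = 571.429ms

1. 0.0ms @ 0 + 571.429ms (1)
2. 571.429ms @ 1 + 571.429ms (1)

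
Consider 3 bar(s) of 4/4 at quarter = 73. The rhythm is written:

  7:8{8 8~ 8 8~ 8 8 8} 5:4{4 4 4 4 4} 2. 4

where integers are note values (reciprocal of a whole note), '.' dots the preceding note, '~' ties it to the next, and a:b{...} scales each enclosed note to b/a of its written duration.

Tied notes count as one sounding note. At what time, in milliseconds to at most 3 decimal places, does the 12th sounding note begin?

1. 0.0ms @ 0 + 469.667ms (4/7)
2. 469.667ms @ 4/7 + 939.335ms (8/7)
3. 1409.002ms @ 12/7 + 939.335ms (8/7)
4. 2348.337ms @ 20/7 + 469.667ms (4/7)
5. 2818.004ms @ 24/7 + 469.667ms (4/7)
6. 3287.671ms @ 4 + 657.534ms (4/5)
7. 3945.205ms @ 24/5 + 657.534ms (4/5)
8. 4602.74ms @ 28/5 + 657.534ms (4/5)
9. 5260.274ms @ 32/5 + 657.534ms (4/5)
10. 5917.808ms @ 36/5 + 657.534ms (4/5)
11. 6575.342ms @ 8 + 2465.753ms (3)
12. 9041.096ms @ 11 + 821.918ms (1)

note 12 onset = 11b = 9041.096ms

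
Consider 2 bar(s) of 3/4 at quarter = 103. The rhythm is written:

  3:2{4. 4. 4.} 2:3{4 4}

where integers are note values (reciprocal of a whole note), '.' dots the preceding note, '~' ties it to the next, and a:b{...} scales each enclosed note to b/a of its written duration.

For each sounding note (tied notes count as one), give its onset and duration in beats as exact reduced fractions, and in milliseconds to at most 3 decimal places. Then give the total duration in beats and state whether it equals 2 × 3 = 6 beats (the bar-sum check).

1) 0.0ms=0b +582.524ms=1b
2) 582.524ms=1b +582.524ms=1b
3) 1165.049ms=2b +582.524ms=1b
4) 1747.573ms=3b +873.786ms=3/2b
5) 2621.359ms=9/2b +873.786ms=3/2b
Σ=6b of 6 (103bpm 3/4) — PASS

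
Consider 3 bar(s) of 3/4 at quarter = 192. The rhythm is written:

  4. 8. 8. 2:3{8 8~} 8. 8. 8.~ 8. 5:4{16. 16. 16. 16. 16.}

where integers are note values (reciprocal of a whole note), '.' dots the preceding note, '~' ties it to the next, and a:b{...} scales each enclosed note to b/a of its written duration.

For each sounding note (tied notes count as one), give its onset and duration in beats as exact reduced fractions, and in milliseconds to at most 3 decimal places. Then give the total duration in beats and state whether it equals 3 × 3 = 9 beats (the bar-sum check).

1) 0.0ms=0b +468.75ms=3/2b
2) 468.75ms=3/2b +234.375ms=3/4b
3) 703.125ms=9/4b +234.375ms=3/4b
4) 937.5ms=3b +234.375ms=3/4b
5) 1171.875ms=15/4b +468.75ms=3/2b
6) 1640.625ms=21/4b +234.375ms=3/4b
7) 1875.0ms=6b +468.75ms=3/2b
8) 2343.75ms=15/2b +93.75ms=3/10b
9) 2437.5ms=39/5b +93.75ms=3/10b
10) 2531.25ms=81/10b +93.75ms=3/10b
11) 2625.0ms=42/5b +93.75ms=3/10b
12) 2718.75ms=87/10b +93.75ms=3/10b
Σ=9b of 9 (192bpm 3/4) — PASS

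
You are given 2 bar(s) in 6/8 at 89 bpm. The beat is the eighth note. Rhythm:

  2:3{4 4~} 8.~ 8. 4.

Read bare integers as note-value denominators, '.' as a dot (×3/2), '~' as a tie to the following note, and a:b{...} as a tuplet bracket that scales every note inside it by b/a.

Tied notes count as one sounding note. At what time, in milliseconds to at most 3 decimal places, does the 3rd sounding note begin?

note 3 onset = 9b = 6067.416ms

1. 0.0ms @ 0 + 2022.472ms (3)
2. 2022.472ms @ 3 + 4044.944ms (6)
3. 6067.416ms @ 9 + 2022.472ms (3)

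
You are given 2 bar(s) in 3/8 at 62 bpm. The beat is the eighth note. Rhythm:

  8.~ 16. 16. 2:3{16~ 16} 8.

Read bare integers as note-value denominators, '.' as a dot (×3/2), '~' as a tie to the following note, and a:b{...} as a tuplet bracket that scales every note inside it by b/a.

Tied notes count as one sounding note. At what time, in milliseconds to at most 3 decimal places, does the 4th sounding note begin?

note 4 onset = 9/2b = 4354.839ms

1. 0.0ms @ 0 + 2177.419ms (9/4)
2. 2177.419ms @ 9/4 + 725.806ms (3/4)
3. 2903.226ms @ 3 + 1451.613ms (3/2)
4. 4354.839ms @ 9/2 + 1451.613ms (3/2)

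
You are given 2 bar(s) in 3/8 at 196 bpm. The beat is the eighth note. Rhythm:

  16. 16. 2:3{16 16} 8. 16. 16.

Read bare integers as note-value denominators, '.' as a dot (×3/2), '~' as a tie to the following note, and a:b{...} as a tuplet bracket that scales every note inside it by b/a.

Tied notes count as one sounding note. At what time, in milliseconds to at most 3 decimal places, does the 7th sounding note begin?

note 7 onset = 21/4b = 1607.143ms

1. 0.0ms @ 0 + 229.592ms (3/4)
2. 229.592ms @ 3/4 + 229.592ms (3/4)
3. 459.184ms @ 3/2 + 229.592ms (3/4)
4. 688.776ms @ 9/4 + 229.592ms (3/4)
5. 918.367ms @ 3 + 459.184ms (3/2)
6. 1377.551ms @ 9/2 + 229.592ms (3/4)
7. 1607.143ms @ 21/4 + 229.592ms (3/4)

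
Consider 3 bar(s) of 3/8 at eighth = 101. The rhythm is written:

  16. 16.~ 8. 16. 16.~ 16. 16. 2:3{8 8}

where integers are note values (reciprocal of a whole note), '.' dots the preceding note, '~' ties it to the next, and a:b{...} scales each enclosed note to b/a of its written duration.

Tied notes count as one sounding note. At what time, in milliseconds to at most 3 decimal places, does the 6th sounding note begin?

1. 0.0ms @ 0 + 445.545ms (3/4)
2. 445.545ms @ 3/4 + 1336.634ms (9/4)
3. 1782.178ms @ 3 + 445.545ms (3/4)
4. 2227.723ms @ 15/4 + 891.089ms (3/2)
5. 3118.812ms @ 21/4 + 445.545ms (3/4)
6. 3564.356ms @ 6 + 891.089ms (3/2)
7. 4455.446ms @ 15/2 + 891.089ms (3/2)

note 6 onset = 6b = 3564.356ms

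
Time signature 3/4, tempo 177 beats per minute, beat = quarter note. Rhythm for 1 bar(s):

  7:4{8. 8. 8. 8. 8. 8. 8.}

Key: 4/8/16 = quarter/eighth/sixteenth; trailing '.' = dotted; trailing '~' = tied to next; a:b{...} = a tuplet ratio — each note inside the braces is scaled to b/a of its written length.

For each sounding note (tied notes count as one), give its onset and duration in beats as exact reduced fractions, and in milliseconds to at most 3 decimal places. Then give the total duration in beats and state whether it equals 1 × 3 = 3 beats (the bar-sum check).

1) 0.0ms=0b +145.278ms=3/7b
2) 145.278ms=3/7b +145.278ms=3/7b
3) 290.557ms=6/7b +145.278ms=3/7b
4) 435.835ms=9/7b +145.278ms=3/7b
5) 581.114ms=12/7b +145.278ms=3/7b
6) 726.392ms=15/7b +145.278ms=3/7b
7) 871.671ms=18/7b +145.278ms=3/7b
Σ=3b of 3 (177bpm 3/4) — PASS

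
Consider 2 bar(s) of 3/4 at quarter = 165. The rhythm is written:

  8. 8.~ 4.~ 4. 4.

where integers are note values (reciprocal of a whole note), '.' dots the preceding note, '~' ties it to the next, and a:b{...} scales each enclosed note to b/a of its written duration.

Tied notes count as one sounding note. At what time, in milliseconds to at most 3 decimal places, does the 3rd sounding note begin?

note 3 onset = 9/2b = 1636.364ms

1. 0.0ms @ 0 + 272.727ms (3/4)
2. 272.727ms @ 3/4 + 1363.636ms (15/4)
3. 1636.364ms @ 9/2 + 545.455ms (3/2)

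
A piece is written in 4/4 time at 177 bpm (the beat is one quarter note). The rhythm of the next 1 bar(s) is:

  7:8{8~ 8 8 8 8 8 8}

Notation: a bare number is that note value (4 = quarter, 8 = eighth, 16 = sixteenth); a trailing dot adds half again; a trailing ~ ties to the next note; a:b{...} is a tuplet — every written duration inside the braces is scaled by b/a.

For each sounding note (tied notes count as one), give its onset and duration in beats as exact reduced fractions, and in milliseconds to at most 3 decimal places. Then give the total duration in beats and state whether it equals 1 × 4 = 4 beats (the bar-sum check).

1) 0.0ms=0b +387.409ms=8/7b
2) 387.409ms=8/7b +193.705ms=4/7b
3) 581.114ms=12/7b +193.705ms=4/7b
4) 774.818ms=16/7b +193.705ms=4/7b
5) 968.523ms=20/7b +193.705ms=4/7b
6) 1162.228ms=24/7b +193.705ms=4/7b
Σ=4b of 4 (177bpm 4/4) — PASS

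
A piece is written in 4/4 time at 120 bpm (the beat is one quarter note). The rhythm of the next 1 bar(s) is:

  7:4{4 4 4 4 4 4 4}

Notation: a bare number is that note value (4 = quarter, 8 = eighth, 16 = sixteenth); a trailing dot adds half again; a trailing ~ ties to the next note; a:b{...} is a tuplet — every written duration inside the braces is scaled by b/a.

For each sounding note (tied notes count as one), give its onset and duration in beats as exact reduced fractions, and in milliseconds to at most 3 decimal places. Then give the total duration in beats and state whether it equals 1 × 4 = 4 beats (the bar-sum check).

1) 0.0ms=0b +285.714ms=4/7b
2) 285.714ms=4/7b +285.714ms=4/7b
3) 571.429ms=8/7b +285.714ms=4/7b
4) 857.143ms=12/7b +285.714ms=4/7b
5) 1142.857ms=16/7b +285.714ms=4/7b
6) 1428.571ms=20/7b +285.714ms=4/7b
7) 1714.286ms=24/7b +285.714ms=4/7b
Σ=4b of 4 (120bpm 4/4) — PASS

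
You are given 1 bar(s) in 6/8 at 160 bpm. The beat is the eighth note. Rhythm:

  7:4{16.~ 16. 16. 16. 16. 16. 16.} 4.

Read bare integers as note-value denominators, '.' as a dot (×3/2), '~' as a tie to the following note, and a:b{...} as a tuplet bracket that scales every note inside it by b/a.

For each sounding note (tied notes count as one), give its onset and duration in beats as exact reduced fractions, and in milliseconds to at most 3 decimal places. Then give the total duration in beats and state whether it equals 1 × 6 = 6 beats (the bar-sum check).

1) 0.0ms=0b +321.429ms=6/7b
2) 321.429ms=6/7b +160.714ms=3/7b
3) 482.143ms=9/7b +160.714ms=3/7b
4) 642.857ms=12/7b +160.714ms=3/7b
5) 803.571ms=15/7b +160.714ms=3/7b
6) 964.286ms=18/7b +160.714ms=3/7b
7) 1125.0ms=3b +1125.0ms=3b
Σ=6b of 6 (160bpm 6/8) — PASS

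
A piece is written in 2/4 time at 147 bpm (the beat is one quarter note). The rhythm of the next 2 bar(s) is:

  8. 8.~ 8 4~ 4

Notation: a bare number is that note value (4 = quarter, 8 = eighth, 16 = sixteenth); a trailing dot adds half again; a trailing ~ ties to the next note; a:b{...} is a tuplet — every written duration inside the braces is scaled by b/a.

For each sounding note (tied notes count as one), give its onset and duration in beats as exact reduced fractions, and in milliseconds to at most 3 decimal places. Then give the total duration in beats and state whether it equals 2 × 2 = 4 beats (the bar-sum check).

1) 0.0ms=0b +306.122ms=3/4b
2) 306.122ms=3/4b +510.204ms=5/4b
3) 816.327ms=2b +816.327ms=2b
Σ=4b of 4 (147bpm 2/4) — PASS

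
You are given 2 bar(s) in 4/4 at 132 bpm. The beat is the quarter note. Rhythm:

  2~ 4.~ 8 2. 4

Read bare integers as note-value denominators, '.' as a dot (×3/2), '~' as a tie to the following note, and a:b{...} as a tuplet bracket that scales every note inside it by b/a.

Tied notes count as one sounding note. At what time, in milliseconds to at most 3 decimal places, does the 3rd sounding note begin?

note 3 onset = 7b = 3181.818ms

1. 0.0ms @ 0 + 1818.182ms (4)
2. 1818.182ms @ 4 + 1363.636ms (3)
3. 3181.818ms @ 7 + 454.545ms (1)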